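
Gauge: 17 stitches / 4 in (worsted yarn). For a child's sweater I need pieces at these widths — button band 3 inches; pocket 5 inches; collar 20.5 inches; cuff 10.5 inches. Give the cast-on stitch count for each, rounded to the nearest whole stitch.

button band 13; pocket 21; collar 87; cuff 45.

Rate = 17/4 = 4.25 sts per in.
button band: 3 × 4.25 = 12.75 → 13.
pocket: 5 × 4.25 = 21.25 → 21.
collar: 20.5 × 4.25 = 87.12 → 87.
cuff: 10.5 × 4.25 = 44.62 → 45.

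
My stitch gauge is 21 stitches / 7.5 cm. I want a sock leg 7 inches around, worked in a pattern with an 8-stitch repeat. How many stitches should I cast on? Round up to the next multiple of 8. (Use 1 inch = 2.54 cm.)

7 in = 7 × 2.54 = 17.78 cm.
21 / 7.5 = 2.8 sts/cm.
17.78 × 2.8 = 49.78 sts.
→ 56.

CO 56 sts.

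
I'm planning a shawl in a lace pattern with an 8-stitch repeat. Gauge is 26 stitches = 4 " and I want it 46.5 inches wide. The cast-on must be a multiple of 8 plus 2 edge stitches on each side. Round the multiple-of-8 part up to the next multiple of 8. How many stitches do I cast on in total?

308 stitches.

26 / 4 = 6.5 sts per inch.
46.5 × 6.5 = 302.25 sts.
Less 4 edge sts → 298.25 for the repeat.
Next multiple of 8: 304.
Add back 4 edge sts → 308.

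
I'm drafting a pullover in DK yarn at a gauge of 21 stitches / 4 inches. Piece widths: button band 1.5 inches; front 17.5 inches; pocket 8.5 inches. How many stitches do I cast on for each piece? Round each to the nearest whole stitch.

Rate = 21/4 = 5.25 sts per in.
button band: 1.5 × 5.25 = 7.88 → 8.
front: 17.5 × 5.25 = 91.88 → 92.
pocket: 8.5 × 5.25 = 44.62 → 45.

button band 8; front 92; pocket 45.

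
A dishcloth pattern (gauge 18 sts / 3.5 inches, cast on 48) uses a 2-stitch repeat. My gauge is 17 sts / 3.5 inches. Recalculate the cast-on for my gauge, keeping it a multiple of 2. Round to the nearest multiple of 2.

46 stitches.

48 × 17 / 18 = 45.33.
Nearest multiple of 2: 46.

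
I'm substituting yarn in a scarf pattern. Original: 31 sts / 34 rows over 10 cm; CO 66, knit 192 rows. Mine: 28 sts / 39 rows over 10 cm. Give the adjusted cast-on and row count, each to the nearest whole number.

Stitches: 66 × 28/31 = 59.61 → 60.
Rows: 192 × 39/34 = 220.24 → 220.

Cast on 60 stitches; work 220 rows.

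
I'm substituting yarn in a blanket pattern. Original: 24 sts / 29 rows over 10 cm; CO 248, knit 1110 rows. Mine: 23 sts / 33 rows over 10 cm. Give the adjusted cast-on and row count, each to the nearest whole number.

Cast on 238 stitches; work 1263 rows.

Stitches: 248 × 23/24 = 237.67 → 238.
Rows: 1110 × 33/29 = 1263.10 → 1263.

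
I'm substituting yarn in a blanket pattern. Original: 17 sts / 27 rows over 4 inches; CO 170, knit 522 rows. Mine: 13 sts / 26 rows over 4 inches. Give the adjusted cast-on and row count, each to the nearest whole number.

Cast on 130 stitches; work 503 rows.

Stitches: 170 × 13/17 = 130.00 → 130.
Rows: 522 × 26/27 = 502.67 → 503.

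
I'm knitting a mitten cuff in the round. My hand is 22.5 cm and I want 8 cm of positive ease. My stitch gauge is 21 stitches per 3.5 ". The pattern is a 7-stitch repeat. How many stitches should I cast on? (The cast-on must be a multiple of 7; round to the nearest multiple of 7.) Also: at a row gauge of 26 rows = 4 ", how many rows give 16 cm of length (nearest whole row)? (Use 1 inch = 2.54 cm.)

Finished = 22.5 + 8 = 30.5 cm.
30.5 cm × 1/2.54 = 12.01 inches.
21/3.5 = 6 sts per in; 12.01 × 6 = 72.05 sts.
Nearest multiple of 7 → 70.
16 cm = 6.30 inches; × 6.5 = 40.94 → 41 rows.

Cast on 70 stitches; work 41 rows.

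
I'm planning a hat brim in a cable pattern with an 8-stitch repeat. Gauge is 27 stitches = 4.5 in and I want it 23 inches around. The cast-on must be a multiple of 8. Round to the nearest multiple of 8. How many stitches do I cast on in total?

27 / 4.5 = 6 sts per inch.
23 × 6 = 138.00 sts.
Nearest multiple of 8: 136.

CO 136 sts.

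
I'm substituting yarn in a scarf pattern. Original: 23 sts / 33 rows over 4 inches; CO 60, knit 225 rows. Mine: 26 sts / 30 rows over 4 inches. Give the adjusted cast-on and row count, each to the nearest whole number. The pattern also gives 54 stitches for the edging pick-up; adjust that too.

Cast on 68 stitches; work 205 rows; edging pick-up 61 stitches.

Stitches: 60 × 26/23 = 67.83 → 68.
Rows: 225 × 30/33 = 204.55 → 205.
edging pick-up: 54 × 26/23 = 61.04 → 61.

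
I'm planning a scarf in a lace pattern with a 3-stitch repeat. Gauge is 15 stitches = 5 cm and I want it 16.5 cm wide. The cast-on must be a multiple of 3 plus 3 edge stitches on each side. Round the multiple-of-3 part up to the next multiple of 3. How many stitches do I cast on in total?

15 / 5 = 3 sts per cm.
16.5 × 3 = 49.50 sts.
Less 6 edge sts → 43.50 for the repeat.
Next multiple of 3: 45.
Add back 6 edge sts → 51.

51 stitches.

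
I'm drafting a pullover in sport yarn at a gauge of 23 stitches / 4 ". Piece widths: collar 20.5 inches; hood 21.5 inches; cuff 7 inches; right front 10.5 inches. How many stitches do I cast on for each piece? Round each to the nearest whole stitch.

Rate = 23/4 = 5.75 sts per in.
collar: 20.5 × 5.75 = 117.88 → 118.
hood: 21.5 × 5.75 = 123.62 → 124.
cuff: 7 × 5.75 = 40.25 → 40.
right front: 10.5 × 5.75 = 60.38 → 60.

collar 118; hood 124; cuff 40; right front 60.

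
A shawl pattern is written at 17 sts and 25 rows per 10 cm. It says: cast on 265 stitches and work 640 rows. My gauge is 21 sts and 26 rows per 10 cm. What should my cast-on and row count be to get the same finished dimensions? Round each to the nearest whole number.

Cast on 327 stitches; work 666 rows.

Stitches: 265 × 21/17 = 327.35 → 327.
Rows: 640 × 26/25 = 665.60 → 666.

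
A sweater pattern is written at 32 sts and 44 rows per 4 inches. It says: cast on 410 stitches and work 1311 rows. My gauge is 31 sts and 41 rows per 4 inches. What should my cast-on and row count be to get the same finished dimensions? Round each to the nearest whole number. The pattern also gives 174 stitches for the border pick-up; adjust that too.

Stitches: 410 × 31/32 = 397.19 → 397.
Rows: 1311 × 41/44 = 1221.61 → 1222.
border pick-up: 174 × 31/32 = 168.56 → 169.

Cast on 397 stitches; work 1222 rows; border pick-up 169 stitches.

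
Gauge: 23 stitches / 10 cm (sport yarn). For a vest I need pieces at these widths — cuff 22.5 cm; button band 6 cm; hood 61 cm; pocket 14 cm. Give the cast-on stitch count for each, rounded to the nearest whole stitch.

Rate = 23/10 = 2.3 sts per cm.
cuff: 22.5 × 2.3 = 51.75 → 52.
button band: 6 × 2.3 = 13.80 → 14.
hood: 61 × 2.3 = 140.30 → 140.
pocket: 14 × 2.3 = 32.20 → 32.

cuff 52; button band 14; hood 140; pocket 32.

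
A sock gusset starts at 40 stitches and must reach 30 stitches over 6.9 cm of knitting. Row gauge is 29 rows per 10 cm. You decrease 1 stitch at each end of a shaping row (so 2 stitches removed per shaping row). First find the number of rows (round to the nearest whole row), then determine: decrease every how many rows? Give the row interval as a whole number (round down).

Rows = 6.9 × 2.9 = 20.0 → 20 rows.
Stitches to remove: 10 → 5 shaping rows (at 2 st each).
20 / 5 = 4.00 → every 4 rows.

Decrease every 4th row.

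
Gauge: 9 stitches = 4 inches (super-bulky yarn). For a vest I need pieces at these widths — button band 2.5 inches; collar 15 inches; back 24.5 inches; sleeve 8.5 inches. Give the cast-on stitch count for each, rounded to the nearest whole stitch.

Rate = 9/4 = 2.25 sts per in.
button band: 2.5 × 2.25 = 5.62 → 6.
collar: 15 × 2.25 = 33.75 → 34.
back: 24.5 × 2.25 = 55.12 → 55.
sleeve: 8.5 × 2.25 = 19.12 → 19.

button band 6; collar 34; back 55; sleeve 19.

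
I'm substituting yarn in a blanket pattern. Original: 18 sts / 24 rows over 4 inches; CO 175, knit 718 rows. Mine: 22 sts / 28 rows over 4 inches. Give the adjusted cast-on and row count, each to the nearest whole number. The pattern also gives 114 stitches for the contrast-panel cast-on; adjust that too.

Cast on 214 stitches; work 838 rows; contrast-panel cast-on 139 stitches.

Stitches: 175 × 22/18 = 213.89 → 214.
Rows: 718 × 28/24 = 837.67 → 838.
contrast-panel cast-on: 114 × 22/18 = 139.33 → 139.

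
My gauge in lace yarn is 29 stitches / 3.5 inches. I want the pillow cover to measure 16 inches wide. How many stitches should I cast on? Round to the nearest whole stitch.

29 stitches / 3.5 in = 8.286 stitches per inch.
16 × 8.286 = 132.57 stitches.
Round to nearest → 133.

Cast on 133 stitches.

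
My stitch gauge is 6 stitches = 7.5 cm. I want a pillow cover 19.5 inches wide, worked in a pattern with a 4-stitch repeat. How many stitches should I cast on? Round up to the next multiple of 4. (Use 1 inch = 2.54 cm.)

19.5 in = 19.5 × 2.54 = 49.53 cm.
6 / 7.5 = 0.8 sts/cm.
49.53 × 0.8 = 39.62 sts.
→ 40.

40 stitches.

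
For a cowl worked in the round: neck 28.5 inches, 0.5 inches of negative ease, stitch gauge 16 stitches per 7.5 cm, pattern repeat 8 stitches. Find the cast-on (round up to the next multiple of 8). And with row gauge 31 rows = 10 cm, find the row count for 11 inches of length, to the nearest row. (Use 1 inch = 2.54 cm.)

Finished = 28.5 − 0.5 = 28 inches.
28 inches × 2.54 = 71.12 cm.
16/7.5 = 2.133 sts per cm; 71.12 × 2.133 = 151.72 sts.
Next multiple of 8 → 152.
11 inches = 27.94 cm; × 3.1 = 86.61 → 87 rows.

Cast on 152 stitches; work 87 rows.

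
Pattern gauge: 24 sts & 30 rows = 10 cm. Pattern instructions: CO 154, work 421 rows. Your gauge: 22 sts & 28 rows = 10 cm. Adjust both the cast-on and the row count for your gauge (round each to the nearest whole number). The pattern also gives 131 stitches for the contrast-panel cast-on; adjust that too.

Stitches: 154 × 22/24 = 141.17 → 141.
Rows: 421 × 28/30 = 392.93 → 393.
contrast-panel cast-on: 131 × 22/24 = 120.08 → 120.

Cast on 141 stitches; work 393 rows; contrast-panel cast-on 120 stitches.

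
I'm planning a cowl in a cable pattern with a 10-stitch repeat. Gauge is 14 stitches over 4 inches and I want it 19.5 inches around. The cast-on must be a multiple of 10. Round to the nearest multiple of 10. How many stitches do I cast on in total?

14 / 4 = 3.5 sts per inch.
19.5 × 3.5 = 68.25 sts.
Nearest multiple of 10: 70.

70 stitches.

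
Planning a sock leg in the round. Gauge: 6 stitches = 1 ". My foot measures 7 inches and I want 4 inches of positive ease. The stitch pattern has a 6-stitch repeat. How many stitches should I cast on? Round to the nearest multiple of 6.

Cast on 66 stitches.

Finished = 7 + 4 = 11 inches.
6 / 1 = 6 sts/in.
11 × 6 = 66.00 sts.
Nearest multiple of 6: 66.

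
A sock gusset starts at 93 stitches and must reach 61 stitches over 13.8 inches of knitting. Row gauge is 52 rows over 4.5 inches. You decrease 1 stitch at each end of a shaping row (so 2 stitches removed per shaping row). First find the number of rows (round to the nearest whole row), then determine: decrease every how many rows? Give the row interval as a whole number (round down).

Rows = 13.8 × 11.556 = 159.5 → 159 rows.
Stitches to remove: 32 → 16 shaping rows (at 2 st each).
159 / 16 = 9.94 → every 9 rows.

Decrease every 9th row.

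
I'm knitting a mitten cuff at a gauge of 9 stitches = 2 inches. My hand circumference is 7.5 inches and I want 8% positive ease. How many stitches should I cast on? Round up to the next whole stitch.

Finished = 7.5 × 1.08 = 8.10 in.
9 / 2 = 4.5 sts per inch.
8.10 × 4.5 = 36.45 sts.
→ 37 sts.

CO 37 sts.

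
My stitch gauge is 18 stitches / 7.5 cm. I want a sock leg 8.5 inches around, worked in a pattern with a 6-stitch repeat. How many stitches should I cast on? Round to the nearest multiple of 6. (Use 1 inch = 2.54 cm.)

54 stitches.

8.5 in = 8.5 × 2.54 = 21.59 cm.
18 / 7.5 = 2.4 sts/cm.
21.59 × 2.4 = 51.82 sts.
→ 54.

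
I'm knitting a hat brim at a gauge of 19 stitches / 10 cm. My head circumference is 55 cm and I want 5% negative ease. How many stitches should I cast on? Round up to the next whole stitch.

Finished = 55 × 0.95 = 52.25 cm.
19 / 10 = 1.9 sts per cm.
52.25 × 1.9 = 99.28 sts.
→ 100 sts.

CO 100 sts.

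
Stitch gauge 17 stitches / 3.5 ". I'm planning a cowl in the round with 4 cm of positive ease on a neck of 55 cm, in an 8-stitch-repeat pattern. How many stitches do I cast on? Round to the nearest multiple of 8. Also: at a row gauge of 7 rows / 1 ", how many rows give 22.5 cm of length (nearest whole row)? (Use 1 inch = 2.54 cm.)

Cast on 112 stitches; work 62 rows.

Finished = 55 + 4 = 59 cm.
59 cm × 1/2.54 = 23.23 inches.
17/3.5 = 4.857 sts per in; 23.23 × 4.857 = 112.82 sts.
Nearest multiple of 8 → 112.
22.5 cm = 8.86 inches; × 7 = 62.01 → 62 rows.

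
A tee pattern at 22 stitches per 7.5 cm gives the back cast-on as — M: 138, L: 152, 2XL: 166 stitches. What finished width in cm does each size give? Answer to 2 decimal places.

22/7.5 = 2.933 sts per cm.
M: 138 / 2.933 = 47.045 → 47.05 cm.
L: 152 / 2.933 = 51.818 → 51.82 cm.
2XL: 166 / 2.933 = 56.591 → 56.59 cm.

M 47.05 cm; L 51.82 cm; 2XL 56.59 cm.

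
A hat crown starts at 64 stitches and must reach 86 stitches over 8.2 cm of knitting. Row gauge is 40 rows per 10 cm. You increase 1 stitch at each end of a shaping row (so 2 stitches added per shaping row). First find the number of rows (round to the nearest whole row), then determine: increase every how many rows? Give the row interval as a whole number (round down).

Rows = 8.2 × 4 = 32.8 → 33 rows.
Stitches to add: 22 → 11 shaping rows (at 2 st each).
33 / 11 = 3.00 → every 3 rows.

Increase every 3rd row.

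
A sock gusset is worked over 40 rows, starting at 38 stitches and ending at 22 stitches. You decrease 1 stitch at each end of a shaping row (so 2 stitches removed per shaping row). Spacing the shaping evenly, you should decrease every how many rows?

Decrease every 5th row.

Stitches to remove: |22 − 38| = 16.
Shaping rows needed: 16 / 2 = 8.
40 rows / 8 = every 5 rows.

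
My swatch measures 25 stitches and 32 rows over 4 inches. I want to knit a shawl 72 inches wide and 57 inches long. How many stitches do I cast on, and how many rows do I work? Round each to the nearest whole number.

Stitch gauge = 25/4 = 6.25 sts/in; 72 × 6.25 = 450.00 → 450 sts.
Row gauge = 32/4 = 8 rows/in; 57 × 8 = 456.00 → 456 rows.

Cast on 450 stitches and work 456 rows.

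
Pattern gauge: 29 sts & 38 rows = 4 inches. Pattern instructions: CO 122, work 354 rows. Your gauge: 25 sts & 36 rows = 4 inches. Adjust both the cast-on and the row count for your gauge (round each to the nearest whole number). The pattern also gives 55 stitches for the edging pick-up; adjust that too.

Cast on 105 stitches; work 335 rows; edging pick-up 47 stitches.

Stitches: 122 × 25/29 = 105.17 → 105.
Rows: 354 × 36/38 = 335.37 → 335.
edging pick-up: 55 × 25/29 = 47.41 → 47.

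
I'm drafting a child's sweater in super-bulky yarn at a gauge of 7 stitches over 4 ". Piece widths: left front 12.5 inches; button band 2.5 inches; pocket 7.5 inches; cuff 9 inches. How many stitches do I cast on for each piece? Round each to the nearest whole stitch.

Rate = 7/4 = 1.75 sts per in.
left front: 12.5 × 1.75 = 21.88 → 22.
button band: 2.5 × 1.75 = 4.38 → 4.
pocket: 7.5 × 1.75 = 13.12 → 13.
cuff: 9 × 1.75 = 15.75 → 16.

left front 22; button band 4; pocket 13; cuff 16.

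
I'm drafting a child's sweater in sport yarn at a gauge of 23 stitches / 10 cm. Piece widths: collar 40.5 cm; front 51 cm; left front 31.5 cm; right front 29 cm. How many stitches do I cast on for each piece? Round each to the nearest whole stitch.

collar 93; front 117; left front 72; right front 67.

Rate = 23/10 = 2.3 sts per cm.
collar: 40.5 × 2.3 = 93.15 → 93.
front: 51 × 2.3 = 117.30 → 117.
left front: 31.5 × 2.3 = 72.45 → 72.
right front: 29 × 2.3 = 66.70 → 67.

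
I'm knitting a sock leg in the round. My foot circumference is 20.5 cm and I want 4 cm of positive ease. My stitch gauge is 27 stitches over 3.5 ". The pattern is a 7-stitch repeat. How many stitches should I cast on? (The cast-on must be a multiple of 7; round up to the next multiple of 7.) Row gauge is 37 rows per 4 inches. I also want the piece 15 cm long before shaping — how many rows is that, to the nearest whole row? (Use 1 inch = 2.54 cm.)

Finished = 20.5 + 4 = 24.5 cm.
24.5 cm × 1/2.54 = 9.65 inches.
27/3.5 = 7.714 sts per in; 9.65 × 7.714 = 74.41 sts.
Next multiple of 7 → 77.
15 cm = 5.91 inches; × 9.25 = 54.63 → 55 rows.

Cast on 77 stitches; work 55 rows.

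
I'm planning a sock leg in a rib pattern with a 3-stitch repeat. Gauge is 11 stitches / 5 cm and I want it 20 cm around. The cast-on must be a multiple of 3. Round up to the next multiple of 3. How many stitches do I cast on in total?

11 / 5 = 2.2 sts per cm.
20 × 2.2 = 44.00 sts.
Next multiple of 3: 45.

45 stitches.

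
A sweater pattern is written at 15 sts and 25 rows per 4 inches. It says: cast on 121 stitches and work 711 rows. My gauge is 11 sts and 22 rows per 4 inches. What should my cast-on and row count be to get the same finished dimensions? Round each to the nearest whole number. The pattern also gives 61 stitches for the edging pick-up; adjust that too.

Cast on 89 stitches; work 626 rows; edging pick-up 45 stitches.

Stitches: 121 × 11/15 = 88.73 → 89.
Rows: 711 × 22/25 = 625.68 → 626.
edging pick-up: 61 × 11/15 = 44.73 → 45.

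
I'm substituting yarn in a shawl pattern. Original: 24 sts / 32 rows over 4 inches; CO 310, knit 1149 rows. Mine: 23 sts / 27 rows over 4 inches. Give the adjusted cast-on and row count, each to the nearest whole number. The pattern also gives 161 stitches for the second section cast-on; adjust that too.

Cast on 297 stitches; work 969 rows; second section cast-on 154 stitches.

Stitches: 310 × 23/24 = 297.08 → 297.
Rows: 1149 × 27/32 = 969.47 → 969.
second section cast-on: 161 × 23/24 = 154.29 → 154.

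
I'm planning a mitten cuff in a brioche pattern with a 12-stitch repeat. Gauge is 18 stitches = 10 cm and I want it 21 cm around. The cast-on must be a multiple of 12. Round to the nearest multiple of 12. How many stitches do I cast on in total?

CO 36 sts.

18 / 10 = 1.8 sts per cm.
21 × 1.8 = 37.80 sts.
Nearest multiple of 12: 36.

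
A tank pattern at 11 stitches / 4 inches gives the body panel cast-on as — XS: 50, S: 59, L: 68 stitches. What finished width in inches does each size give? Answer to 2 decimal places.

XS 18.18 inches; S 21.45 inches; L 24.73 inches.

11/4 = 2.75 sts per in.
XS: 50 / 2.75 = 18.182 → 18.18 in.
S: 59 / 2.75 = 21.455 → 21.45 in.
L: 68 / 2.75 = 24.727 → 24.73 in.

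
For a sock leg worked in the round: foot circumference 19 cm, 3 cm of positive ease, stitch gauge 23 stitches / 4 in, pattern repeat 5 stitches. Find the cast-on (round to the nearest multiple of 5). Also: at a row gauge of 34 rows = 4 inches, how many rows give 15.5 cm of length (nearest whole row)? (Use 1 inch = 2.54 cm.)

Cast on 50 stitches; work 52 rows.

Finished = 19 + 3 = 22 cm.
22 cm × 1/2.54 = 8.66 inches.
23/4 = 5.75 sts per in; 8.66 × 5.75 = 49.80 sts.
Nearest multiple of 5 → 50.
15.5 cm = 6.10 inches; × 8.5 = 51.87 → 52 rows.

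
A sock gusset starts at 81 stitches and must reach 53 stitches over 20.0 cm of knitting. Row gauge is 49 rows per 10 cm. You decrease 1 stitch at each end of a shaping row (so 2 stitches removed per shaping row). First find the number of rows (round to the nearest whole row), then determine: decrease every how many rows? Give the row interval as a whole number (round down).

Decrease every 7th row.

Rows = 20.0 × 4.9 = 98.0 → 98 rows.
Stitches to remove: 28 → 14 shaping rows (at 2 st each).
98 / 14 = 7.00 → every 7 rows.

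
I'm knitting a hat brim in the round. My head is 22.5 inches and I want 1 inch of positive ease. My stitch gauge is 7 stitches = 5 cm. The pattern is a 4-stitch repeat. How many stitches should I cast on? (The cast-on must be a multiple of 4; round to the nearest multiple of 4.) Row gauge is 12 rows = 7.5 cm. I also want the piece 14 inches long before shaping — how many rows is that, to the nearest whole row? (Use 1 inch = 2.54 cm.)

Cast on 84 stitches; work 57 rows.

Finished = 22.5 + 1 = 23.5 inches.
23.5 inches × 2.54 = 59.69 cm.
7/5 = 1.4 sts per cm; 59.69 × 1.4 = 83.57 sts.
Nearest multiple of 4 → 84.
14 inches = 35.56 cm; × 1.6 = 56.90 → 57 rows.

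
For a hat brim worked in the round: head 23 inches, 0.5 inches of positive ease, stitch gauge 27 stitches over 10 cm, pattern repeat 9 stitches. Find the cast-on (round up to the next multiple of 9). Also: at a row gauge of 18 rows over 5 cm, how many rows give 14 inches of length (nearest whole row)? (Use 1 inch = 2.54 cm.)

Finished = 23 + 0.5 = 23.5 inches.
23.5 inches × 2.54 = 59.69 cm.
27/10 = 2.7 sts per cm; 59.69 × 2.7 = 161.16 sts.
Next multiple of 9 → 162.
14 inches = 35.56 cm; × 3.6 = 128.02 → 128 rows.

Cast on 162 stitches; work 128 rows.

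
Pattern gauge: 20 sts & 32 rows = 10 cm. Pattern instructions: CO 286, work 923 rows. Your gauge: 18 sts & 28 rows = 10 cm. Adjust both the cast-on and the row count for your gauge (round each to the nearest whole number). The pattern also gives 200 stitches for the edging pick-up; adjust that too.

Stitches: 286 × 18/20 = 257.40 → 257.
Rows: 923 × 28/32 = 807.62 → 808.
edging pick-up: 200 × 18/20 = 180.00 → 180.

Cast on 257 stitches; work 808 rows; edging pick-up 180 stitches.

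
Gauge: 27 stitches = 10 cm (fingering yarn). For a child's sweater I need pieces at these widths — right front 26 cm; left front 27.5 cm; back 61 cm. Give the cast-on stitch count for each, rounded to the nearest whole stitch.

right front 70; left front 74; back 165.

Rate = 27/10 = 2.7 sts per cm.
right front: 26 × 2.7 = 70.20 → 70.
left front: 27.5 × 2.7 = 74.25 → 74.
back: 61 × 2.7 = 164.70 → 165.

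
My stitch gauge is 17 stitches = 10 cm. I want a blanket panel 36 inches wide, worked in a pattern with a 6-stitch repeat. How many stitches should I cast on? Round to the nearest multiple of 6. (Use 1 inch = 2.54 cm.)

36 in = 36 × 2.54 = 91.44 cm.
17 / 10 = 1.7 sts/cm.
91.44 × 1.7 = 155.45 sts.
→ 156.

Cast on 156 stitches.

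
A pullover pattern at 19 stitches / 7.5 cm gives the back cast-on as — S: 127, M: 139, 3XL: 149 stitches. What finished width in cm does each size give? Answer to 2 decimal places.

19/7.5 = 2.533 sts per cm.
S: 127 / 2.533 = 50.132 → 50.13 cm.
M: 139 / 2.533 = 54.868 → 54.87 cm.
3XL: 149 / 2.533 = 58.816 → 58.82 cm.

S 50.13 cm; M 54.87 cm; 3XL 58.82 cm.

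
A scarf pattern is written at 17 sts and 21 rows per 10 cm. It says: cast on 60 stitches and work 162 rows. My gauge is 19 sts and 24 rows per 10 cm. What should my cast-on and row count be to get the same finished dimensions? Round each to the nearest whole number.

Cast on 67 stitches; work 185 rows.

Stitches: 60 × 19/17 = 67.06 → 67.
Rows: 162 × 24/21 = 185.14 → 185.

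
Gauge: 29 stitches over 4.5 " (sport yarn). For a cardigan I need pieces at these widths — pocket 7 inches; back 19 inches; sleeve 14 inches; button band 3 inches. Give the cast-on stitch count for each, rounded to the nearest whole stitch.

Rate = 29/4.5 = 6.444 sts per in.
pocket: 7 × 6.444 = 45.11 → 45.
back: 19 × 6.444 = 122.44 → 122.
sleeve: 14 × 6.444 = 90.22 → 90.
button band: 3 × 6.444 = 19.33 → 19.

pocket 45; back 122; sleeve 90; button band 19.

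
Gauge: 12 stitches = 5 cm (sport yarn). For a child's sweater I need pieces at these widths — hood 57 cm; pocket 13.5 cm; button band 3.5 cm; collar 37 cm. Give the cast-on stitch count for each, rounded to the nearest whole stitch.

hood 137; pocket 32; button band 8; collar 89.

Rate = 12/5 = 2.4 sts per cm.
hood: 57 × 2.4 = 136.80 → 137.
pocket: 13.5 × 2.4 = 32.40 → 32.
button band: 3.5 × 2.4 = 8.40 → 8.
collar: 37 × 2.4 = 88.80 → 89.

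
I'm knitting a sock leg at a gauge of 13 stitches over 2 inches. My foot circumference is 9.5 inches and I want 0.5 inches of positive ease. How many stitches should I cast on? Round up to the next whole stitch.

Cast on 65 stitches.

Finished = 9.5 + 0.5 = 10 in.
13 / 2 = 6.5 sts per inch.
10.00 × 6.5 = 65.00 sts.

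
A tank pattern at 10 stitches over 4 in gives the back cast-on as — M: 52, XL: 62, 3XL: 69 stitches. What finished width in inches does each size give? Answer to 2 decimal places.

10/4 = 2.5 sts per in.
M: 52 / 2.5 = 20.800 → 20.80 in.
XL: 62 / 2.5 = 24.800 → 24.80 in.
3XL: 69 / 2.5 = 27.600 → 27.60 in.

M 20.80 inches; XL 24.80 inches; 3XL 27.60 inches.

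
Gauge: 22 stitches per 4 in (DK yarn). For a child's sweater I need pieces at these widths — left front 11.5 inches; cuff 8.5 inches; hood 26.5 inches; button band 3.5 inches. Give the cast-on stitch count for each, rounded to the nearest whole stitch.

Rate = 22/4 = 5.5 sts per in.
left front: 11.5 × 5.5 = 63.25 → 63.
cuff: 8.5 × 5.5 = 46.75 → 47.
hood: 26.5 × 5.5 = 145.75 → 146.
button band: 3.5 × 5.5 = 19.25 → 19.

left front 63; cuff 47; hood 146; button band 19.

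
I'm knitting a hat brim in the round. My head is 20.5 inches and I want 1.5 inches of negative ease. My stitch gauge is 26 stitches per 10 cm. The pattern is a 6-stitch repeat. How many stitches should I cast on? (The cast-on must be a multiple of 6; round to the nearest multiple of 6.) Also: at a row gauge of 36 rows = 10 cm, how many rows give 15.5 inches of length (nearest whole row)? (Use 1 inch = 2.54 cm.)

Cast on 126 stitches; work 142 rows.

Finished = 20.5 − 1.5 = 19 inches.
19 inches × 2.54 = 48.26 cm.
26/10 = 2.6 sts per cm; 48.26 × 2.6 = 125.48 sts.
Nearest multiple of 6 → 126.
15.5 inches = 39.37 cm; × 3.6 = 141.73 → 142 rows.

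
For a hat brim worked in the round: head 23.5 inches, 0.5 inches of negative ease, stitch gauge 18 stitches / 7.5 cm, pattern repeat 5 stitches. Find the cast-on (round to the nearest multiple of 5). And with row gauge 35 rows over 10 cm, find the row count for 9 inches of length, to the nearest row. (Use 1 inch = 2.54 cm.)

Cast on 140 stitches; work 80 rows.

Finished = 23.5 − 0.5 = 23 inches.
23 inches × 2.54 = 58.42 cm.
18/7.5 = 2.4 sts per cm; 58.42 × 2.4 = 140.21 sts.
Nearest multiple of 5 → 140.
9 inches = 22.86 cm; × 3.5 = 80.01 → 80 rows.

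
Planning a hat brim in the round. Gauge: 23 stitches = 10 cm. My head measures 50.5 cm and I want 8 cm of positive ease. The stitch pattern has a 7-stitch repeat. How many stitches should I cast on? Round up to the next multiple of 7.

140 stitches.

Finished = 50.5 + 8 = 58.5 cm.
23 / 10 = 2.3 sts/cm.
58.5 × 2.3 = 134.55 sts.
Next multiple of 7: 140.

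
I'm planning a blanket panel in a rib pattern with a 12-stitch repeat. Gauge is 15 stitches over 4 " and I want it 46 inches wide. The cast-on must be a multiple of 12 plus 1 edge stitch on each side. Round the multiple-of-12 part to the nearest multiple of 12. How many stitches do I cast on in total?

15 / 4 = 3.75 sts per inch.
46 × 3.75 = 172.50 sts.
Less 2 edge sts → 170.50 for the repeat.
Nearest multiple of 12: 168.
Add back 2 edge sts → 170.

170 stitches.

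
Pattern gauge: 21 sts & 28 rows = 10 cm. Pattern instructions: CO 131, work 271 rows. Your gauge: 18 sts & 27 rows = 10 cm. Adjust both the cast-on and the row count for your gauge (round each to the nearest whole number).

Cast on 112 stitches; work 261 rows.

Stitches: 131 × 18/21 = 112.29 → 112.
Rows: 271 × 27/28 = 261.32 → 261.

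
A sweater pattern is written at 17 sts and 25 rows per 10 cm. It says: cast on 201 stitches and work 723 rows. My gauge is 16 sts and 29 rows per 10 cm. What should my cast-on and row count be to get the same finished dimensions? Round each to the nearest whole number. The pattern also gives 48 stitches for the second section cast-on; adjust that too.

Stitches: 201 × 16/17 = 189.18 → 189.
Rows: 723 × 29/25 = 838.68 → 839.
second section cast-on: 48 × 16/17 = 45.18 → 45.

Cast on 189 stitches; work 839 rows; second section cast-on 45 stitches.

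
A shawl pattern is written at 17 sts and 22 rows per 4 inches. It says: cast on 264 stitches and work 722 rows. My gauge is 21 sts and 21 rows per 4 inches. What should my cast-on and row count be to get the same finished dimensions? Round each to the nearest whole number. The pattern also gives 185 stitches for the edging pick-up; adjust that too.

Stitches: 264 × 21/17 = 326.12 → 326.
Rows: 722 × 21/22 = 689.18 → 689.
edging pick-up: 185 × 21/17 = 228.53 → 229.

Cast on 326 stitches; work 689 rows; edging pick-up 229 stitches.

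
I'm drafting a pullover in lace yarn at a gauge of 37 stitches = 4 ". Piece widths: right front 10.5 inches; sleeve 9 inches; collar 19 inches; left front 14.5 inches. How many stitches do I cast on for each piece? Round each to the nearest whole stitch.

Rate = 37/4 = 9.25 sts per in.
right front: 10.5 × 9.25 = 97.12 → 97.
sleeve: 9 × 9.25 = 83.25 → 83.
collar: 19 × 9.25 = 175.75 → 176.
left front: 14.5 × 9.25 = 134.12 → 134.

right front 97; sleeve 83; collar 176; left front 134.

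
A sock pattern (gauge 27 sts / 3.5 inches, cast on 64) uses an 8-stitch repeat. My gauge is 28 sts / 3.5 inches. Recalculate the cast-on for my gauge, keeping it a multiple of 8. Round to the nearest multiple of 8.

64 × 28 / 27 = 66.37.
Nearest multiple of 8: 64.

Cast on 64 stitches.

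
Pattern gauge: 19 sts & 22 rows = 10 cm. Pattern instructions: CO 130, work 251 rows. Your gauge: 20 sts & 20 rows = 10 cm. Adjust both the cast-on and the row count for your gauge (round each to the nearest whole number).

Cast on 137 stitches; work 228 rows.

Stitches: 130 × 20/19 = 136.84 → 137.
Rows: 251 × 20/22 = 228.18 → 228.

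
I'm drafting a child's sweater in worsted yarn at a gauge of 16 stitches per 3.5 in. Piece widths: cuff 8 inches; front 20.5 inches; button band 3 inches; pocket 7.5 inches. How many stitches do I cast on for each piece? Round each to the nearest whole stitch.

cuff 37; front 94; button band 14; pocket 34.

Rate = 16/3.5 = 4.571 sts per in.
cuff: 8 × 4.571 = 36.57 → 37.
front: 20.5 × 4.571 = 93.71 → 94.
button band: 3 × 4.571 = 13.71 → 14.
pocket: 7.5 × 4.571 = 34.29 → 34.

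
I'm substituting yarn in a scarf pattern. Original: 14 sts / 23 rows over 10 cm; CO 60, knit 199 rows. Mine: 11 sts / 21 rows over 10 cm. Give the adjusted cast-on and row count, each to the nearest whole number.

Cast on 47 stitches; work 182 rows.

Stitches: 60 × 11/14 = 47.14 → 47.
Rows: 199 × 21/23 = 181.70 → 182.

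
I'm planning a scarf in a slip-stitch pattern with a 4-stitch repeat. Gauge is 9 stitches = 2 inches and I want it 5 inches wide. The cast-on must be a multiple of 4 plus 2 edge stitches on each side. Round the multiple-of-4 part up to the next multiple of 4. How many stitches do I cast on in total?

9 / 2 = 4.5 sts per inch.
5 × 4.5 = 22.50 sts.
Less 4 edge sts → 18.50 for the repeat.
Next multiple of 4: 20.
Add back 4 edge sts → 24.

24 stitches.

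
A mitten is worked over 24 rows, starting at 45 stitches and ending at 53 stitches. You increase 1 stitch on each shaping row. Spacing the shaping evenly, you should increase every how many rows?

Increase every 3rd row.

Stitches to add: |53 − 45| = 8.
Shaping rows needed: 8 / 1 = 8.
24 rows / 8 = every 3 rows.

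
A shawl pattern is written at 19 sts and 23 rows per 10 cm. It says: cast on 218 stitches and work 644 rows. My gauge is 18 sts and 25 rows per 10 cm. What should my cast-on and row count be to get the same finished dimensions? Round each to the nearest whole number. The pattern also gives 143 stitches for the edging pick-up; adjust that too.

Stitches: 218 × 18/19 = 206.53 → 207.
Rows: 644 × 25/23 = 700.00 → 700.
edging pick-up: 143 × 18/19 = 135.47 → 135.

Cast on 207 stitches; work 700 rows; edging pick-up 135 stitches.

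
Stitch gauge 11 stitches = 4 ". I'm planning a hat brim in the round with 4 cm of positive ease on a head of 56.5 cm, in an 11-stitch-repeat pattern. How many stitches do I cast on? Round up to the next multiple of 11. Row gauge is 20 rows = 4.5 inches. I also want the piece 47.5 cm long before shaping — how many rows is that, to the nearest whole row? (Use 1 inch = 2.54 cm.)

Finished = 56.5 + 4 = 60.5 cm.
60.5 cm × 1/2.54 = 23.82 inches.
11/4 = 2.75 sts per in; 23.82 × 2.75 = 65.50 sts.
Next multiple of 11 → 66.
47.5 cm = 18.70 inches; × 4.444 = 83.11 → 83 rows.

Cast on 66 stitches; work 83 rows.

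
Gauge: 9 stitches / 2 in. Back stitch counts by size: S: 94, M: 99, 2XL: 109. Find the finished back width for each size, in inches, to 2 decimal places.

S 20.89 inches; M 22.00 inches; 2XL 24.22 inches.

9/2 = 4.5 sts per in.
S: 94 / 4.5 = 20.889 → 20.89 in.
M: 99 / 4.5 = 22.000 → 22.00 in.
2XL: 109 / 4.5 = 24.222 → 24.22 in.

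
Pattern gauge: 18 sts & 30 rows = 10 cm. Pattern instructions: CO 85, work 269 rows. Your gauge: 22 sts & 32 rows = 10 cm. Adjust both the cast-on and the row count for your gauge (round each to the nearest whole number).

Stitches: 85 × 22/18 = 103.89 → 104.
Rows: 269 × 32/30 = 286.93 → 287.

Cast on 104 stitches; work 287 rows.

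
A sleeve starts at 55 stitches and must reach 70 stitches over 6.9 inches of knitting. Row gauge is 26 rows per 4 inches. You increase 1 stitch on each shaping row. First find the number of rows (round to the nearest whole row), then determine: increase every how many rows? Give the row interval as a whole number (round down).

Increase every 3rd row.

Rows = 6.9 × 6.5 = 44.9 → 45 rows.
Stitches to add: 15 → 15 shaping rows (at 1 st each).
45 / 15 = 3.00 → every 3 rows.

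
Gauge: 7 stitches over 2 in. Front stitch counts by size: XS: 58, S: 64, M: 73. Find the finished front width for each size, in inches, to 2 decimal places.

XS 16.57 inches; S 18.29 inches; M 20.86 inches.

7/2 = 3.5 sts per in.
XS: 58 / 3.5 = 16.571 → 16.57 in.
S: 64 / 3.5 = 18.286 → 18.29 in.
M: 73 / 3.5 = 20.857 → 20.86 in.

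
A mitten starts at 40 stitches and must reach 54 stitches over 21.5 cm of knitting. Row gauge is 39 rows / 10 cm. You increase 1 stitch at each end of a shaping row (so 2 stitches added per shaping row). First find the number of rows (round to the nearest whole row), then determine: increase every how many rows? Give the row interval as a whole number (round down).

Increase every 12th row.

Rows = 21.5 × 3.9 = 83.8 → 84 rows.
Stitches to add: 14 → 7 shaping rows (at 2 st each).
84 / 7 = 12.00 → every 12 rows.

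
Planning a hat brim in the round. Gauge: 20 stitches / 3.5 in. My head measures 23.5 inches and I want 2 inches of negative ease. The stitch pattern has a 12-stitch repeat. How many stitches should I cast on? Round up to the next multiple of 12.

CO 132 sts.

Finished = 23.5 − 2 = 21.5 inches.
20 / 3.5 = 5.714 sts/in.
21.5 × 5.714 = 122.86 sts.
Next multiple of 12: 132.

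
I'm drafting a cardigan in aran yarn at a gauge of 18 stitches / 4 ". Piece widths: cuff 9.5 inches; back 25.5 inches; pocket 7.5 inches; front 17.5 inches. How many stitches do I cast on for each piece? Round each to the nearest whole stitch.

cuff 43; back 115; pocket 34; front 79.

Rate = 18/4 = 4.5 sts per in.
cuff: 9.5 × 4.5 = 42.75 → 43.
back: 25.5 × 4.5 = 114.75 → 115.
pocket: 7.5 × 4.5 = 33.75 → 34.
front: 17.5 × 4.5 = 78.75 → 79.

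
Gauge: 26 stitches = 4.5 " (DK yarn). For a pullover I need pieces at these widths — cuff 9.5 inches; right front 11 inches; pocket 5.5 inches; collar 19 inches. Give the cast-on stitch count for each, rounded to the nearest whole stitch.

Rate = 26/4.5 = 5.778 sts per in.
cuff: 9.5 × 5.778 = 54.89 → 55.
right front: 11 × 5.778 = 63.56 → 64.
pocket: 5.5 × 5.778 = 31.78 → 32.
collar: 19 × 5.778 = 109.78 → 110.

cuff 55; right front 64; pocket 32; collar 110.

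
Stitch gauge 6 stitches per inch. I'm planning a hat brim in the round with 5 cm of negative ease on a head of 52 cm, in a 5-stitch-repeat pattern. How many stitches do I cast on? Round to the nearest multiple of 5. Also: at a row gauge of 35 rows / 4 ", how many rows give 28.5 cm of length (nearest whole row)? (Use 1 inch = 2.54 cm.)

Cast on 110 stitches; work 98 rows.

Finished = 52 − 5 = 47 cm.
47 cm × 1/2.54 = 18.50 inches.
6/1 = 6 sts per in; 18.50 × 6 = 111.02 sts.
Nearest multiple of 5 → 110.
28.5 cm = 11.22 inches; × 8.75 = 98.18 → 98 rows.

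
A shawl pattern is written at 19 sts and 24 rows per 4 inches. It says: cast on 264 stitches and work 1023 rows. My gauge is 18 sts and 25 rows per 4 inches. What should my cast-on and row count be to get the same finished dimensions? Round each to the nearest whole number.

Cast on 250 stitches; work 1066 rows.

Stitches: 264 × 18/19 = 250.11 → 250.
Rows: 1023 × 25/24 = 1065.62 → 1066.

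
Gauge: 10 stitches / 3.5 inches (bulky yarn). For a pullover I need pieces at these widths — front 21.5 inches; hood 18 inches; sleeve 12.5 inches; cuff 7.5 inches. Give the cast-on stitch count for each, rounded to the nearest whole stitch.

front 61; hood 51; sleeve 36; cuff 21.

Rate = 10/3.5 = 2.857 sts per in.
front: 21.5 × 2.857 = 61.43 → 61.
hood: 18 × 2.857 = 51.43 → 51.
sleeve: 12.5 × 2.857 = 35.71 → 36.
cuff: 7.5 × 2.857 = 21.43 → 21.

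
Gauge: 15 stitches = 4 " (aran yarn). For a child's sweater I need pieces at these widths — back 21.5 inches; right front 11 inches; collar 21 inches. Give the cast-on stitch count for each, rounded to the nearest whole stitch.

back 81; right front 41; collar 79.

Rate = 15/4 = 3.75 sts per in.
back: 21.5 × 3.75 = 80.62 → 81.
right front: 11 × 3.75 = 41.25 → 41.
collar: 21 × 3.75 = 78.75 → 79.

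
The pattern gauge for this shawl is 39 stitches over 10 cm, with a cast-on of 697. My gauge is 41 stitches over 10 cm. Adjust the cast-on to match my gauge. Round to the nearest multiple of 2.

732 stitches.

Scale factor = 41 / 39 = 1.051.
697 × 41 / 39 = 732.74 sts.
→ 732 sts.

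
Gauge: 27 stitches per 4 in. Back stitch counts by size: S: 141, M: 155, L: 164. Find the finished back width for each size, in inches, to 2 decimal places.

S 20.89 inches; M 22.96 inches; L 24.30 inches.

27/4 = 6.75 sts per in.
S: 141 / 6.75 = 20.889 → 20.89 in.
M: 155 / 6.75 = 22.963 → 22.96 in.
L: 164 / 6.75 = 24.296 → 24.30 in.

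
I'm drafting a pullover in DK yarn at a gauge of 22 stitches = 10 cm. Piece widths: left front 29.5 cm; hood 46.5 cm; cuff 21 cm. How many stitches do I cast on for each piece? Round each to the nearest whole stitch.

left front 65; hood 102; cuff 46.

Rate = 22/10 = 2.2 sts per cm.
left front: 29.5 × 2.2 = 64.90 → 65.
hood: 46.5 × 2.2 = 102.30 → 102.
cuff: 21 × 2.2 = 46.20 → 46.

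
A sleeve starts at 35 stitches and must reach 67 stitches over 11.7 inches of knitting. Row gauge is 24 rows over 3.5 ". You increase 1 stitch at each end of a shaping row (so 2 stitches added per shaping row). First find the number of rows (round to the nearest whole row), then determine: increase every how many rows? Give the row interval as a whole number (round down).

Increase every 5th row.

Rows = 11.7 × 6.857 = 80.2 → 80 rows.
Stitches to add: 32 → 16 shaping rows (at 2 st each).
80 / 16 = 5.00 → every 5 rows.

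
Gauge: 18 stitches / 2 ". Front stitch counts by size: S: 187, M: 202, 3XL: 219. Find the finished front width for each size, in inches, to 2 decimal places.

18/2 = 9 sts per in.
S: 187 / 9 = 20.778 → 20.78 in.
M: 202 / 9 = 22.444 → 22.44 in.
3XL: 219 / 9 = 24.333 → 24.33 in.

S 20.78 inches; M 22.44 inches; 3XL 24.33 inches.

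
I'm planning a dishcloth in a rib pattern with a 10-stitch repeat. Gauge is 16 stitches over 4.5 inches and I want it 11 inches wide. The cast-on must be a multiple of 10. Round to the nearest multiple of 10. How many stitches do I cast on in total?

16 / 4.5 = 3.556 sts per inch.
11 × 3.556 = 39.11 sts.
Nearest multiple of 10: 40.

CO 40 sts.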